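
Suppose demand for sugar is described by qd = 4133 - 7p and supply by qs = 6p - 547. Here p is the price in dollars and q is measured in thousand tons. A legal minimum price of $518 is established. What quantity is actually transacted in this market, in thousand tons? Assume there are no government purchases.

507

Setting quantity demanded equal to quantity supplied, 4133 - 7p = 6p - 547, gives p* = 360 and q* = 1613.
Because the floor (518) lies above the market-clearing price, it is binding.
At p = 518: qd = 4133 - 7·518 = 507 and qs = 6·518 - 547 = 2561.
The quantity actually transacted is the short side, demand: 507.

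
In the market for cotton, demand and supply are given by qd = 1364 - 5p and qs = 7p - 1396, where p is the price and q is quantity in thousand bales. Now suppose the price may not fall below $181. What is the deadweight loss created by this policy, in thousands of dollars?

0

In a free market, 1364 - 5p = 7p - 1396 gives the equilibrium p* = 230, q* = 214.
The floor of 181 is below the equilibrium price 230, so it is not binding; the market clears at p* = 230, q* = 214.
Since the control does not bind, no trades are prevented and deadweight loss is zero.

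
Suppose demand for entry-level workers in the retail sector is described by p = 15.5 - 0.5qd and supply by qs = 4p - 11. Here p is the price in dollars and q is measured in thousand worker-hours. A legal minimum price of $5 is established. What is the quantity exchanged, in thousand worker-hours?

Rearranging demand gives qd = 31 - 2p. Setting quantity demanded equal to quantity supplied, 31 - 2p = 4p - 11, gives p* = 7 and q* = 17.
The floor of 5 is below the equilibrium price 7, so it is not binding; the market clears at p* = 7, q* = 17.

17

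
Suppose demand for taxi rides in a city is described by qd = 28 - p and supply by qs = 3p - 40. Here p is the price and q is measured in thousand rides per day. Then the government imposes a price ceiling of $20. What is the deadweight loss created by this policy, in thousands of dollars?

0

Equilibrium: 28 - p = 3p - 40, so 68 = 4p and p* = 17, q* = 11.
The ceiling of 20 is above the equilibrium price 17, so it is not binding; the market clears at p* = 17, q* = 11.
Since the control does not bind, no trades are prevented and deadweight loss is zero.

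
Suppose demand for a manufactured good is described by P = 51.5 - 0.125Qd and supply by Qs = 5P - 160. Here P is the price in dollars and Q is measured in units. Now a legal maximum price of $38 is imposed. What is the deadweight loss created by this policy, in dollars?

Rearranging demand gives Qd = 412 - 8P. Equilibrium: 412 - 8P = 5P - 160, so 572 = 13P and P* = 44, Q* = 60.
Because the ceiling (38) lies below the market-clearing price, it is binding.
At P = 38: Qd = 412 - 8·38 = 108 and Qs = 5·38 - 160 = 30.
Quantity traded falls to 30. At Q = 30 the demand price is (412 - 30)/8 = 47.75 and the supply price is (160 + 30)/5 = 38.
Deadweight loss = ½ · (47.75 - 38) · (60 - 30) = ½ · 9.75 · 30 = 146.25.

146.25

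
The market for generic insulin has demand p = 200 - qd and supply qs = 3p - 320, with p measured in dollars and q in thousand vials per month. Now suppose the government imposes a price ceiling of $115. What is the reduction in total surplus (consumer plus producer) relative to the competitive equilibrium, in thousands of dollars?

Rearranging demand gives qd = 200 - p. Setting quantity demanded equal to quantity supplied, 200 - p = 3p - 320, gives p* = 130 and q* = 70.
Because the ceiling (115) lies below the market-clearing price, it is binding.
At p = 115: qd = 200 - 115 = 85 and qs = 3·115 - 320 = 25.
Quantity traded falls to 25. At q = 25 the demand price is 200 - 25 = 175 and the supply price is (320 + 25)/3 = 115.
Deadweight loss = ½ · (175 - 115) · (70 - 25) = ½ · 60 · 45 = 1350.

1350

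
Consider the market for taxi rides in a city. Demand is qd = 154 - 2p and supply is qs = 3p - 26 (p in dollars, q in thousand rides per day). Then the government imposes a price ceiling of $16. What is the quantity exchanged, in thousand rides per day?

22

In a free market, 154 - 2p = 3p - 26 gives the equilibrium p* = 36, q* = 82.
Since 16 < 36, the ceiling is binding.
At p = 16: qd = 154 - 2·16 = 122 and qs = 3·16 - 26 = 22.
The quantity actually transacted is the short side, supply: 22.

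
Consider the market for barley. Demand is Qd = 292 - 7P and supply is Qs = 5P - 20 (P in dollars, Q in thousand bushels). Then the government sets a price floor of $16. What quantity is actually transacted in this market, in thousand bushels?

Setting quantity demanded equal to quantity supplied, 292 - 7P = 5P - 20, gives P* = 26 and Q* = 110.
The floor of 16 is below the equilibrium price 26, so it is not binding; the market clears at P* = 26, Q* = 110.

110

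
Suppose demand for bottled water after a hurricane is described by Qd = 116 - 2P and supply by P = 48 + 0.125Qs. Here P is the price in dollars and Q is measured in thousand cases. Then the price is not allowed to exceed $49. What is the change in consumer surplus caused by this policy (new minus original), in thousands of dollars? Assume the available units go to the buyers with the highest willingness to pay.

-8

Rearranging supply gives Qs = 8P - 384. Setting quantity demanded equal to quantity supplied, 116 - 2P = 8P - 384, gives P* = 50 and Q* = 16.
The ceiling of 49 is below the equilibrium price 50, so it binds.
At P = 49: Qd = 116 - 2·49 = 18 and Qs = 8·49 - 384 = 8.
Consumer surplus without the control is ½ · (58 - 50) · 16 = 64.
With the ceiling, 8 units are sold at 49 (assume they go to the highest-value buyers). The demand price at Q = 8 is 54, so CS = ½ · [(58 - 49) + (54 - 49)] · 8 = 56.
Change in consumer surplus = 56 - 64 = -8.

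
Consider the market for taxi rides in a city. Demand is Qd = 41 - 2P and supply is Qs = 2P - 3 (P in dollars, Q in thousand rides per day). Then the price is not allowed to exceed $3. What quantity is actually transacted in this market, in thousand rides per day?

Setting quantity demanded equal to quantity supplied, 41 - 2P = 2P - 3, gives P* = 11 and Q* = 19.
The ceiling of 3 is below the equilibrium price 11, so it binds.
At P = 3: Qd = 41 - 2·3 = 35 and Qs = 2·3 - 3 = 3.
The quantity actually transacted is the short side, supply: 3.

3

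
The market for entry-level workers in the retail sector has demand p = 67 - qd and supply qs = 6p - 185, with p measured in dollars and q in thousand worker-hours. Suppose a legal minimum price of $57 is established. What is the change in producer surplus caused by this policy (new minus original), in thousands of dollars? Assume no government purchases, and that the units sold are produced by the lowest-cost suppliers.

Rearranging demand gives qd = 67 - p. Setting quantity demanded equal to quantity supplied, 67 - p = 6p - 185, gives p* = 36 and q* = 31.
The floor of 57 is above the equilibrium price 36, so it binds.
At p = 57: qd = 67 - 57 = 10 and qs = 6·57 - 185 = 157.
Producer surplus without the control is ½ · (36 - 185/6) · 31 = 961/12.
With the floor, 10 units are sold at 57. The supply price at q = 10 is 32.5, so PS = ½ · [(57 - 185/6) + (57 - 32.5)] · 10 = 760/3.
Change in producer surplus = 760/3 - 961/12 = 173.25.

173.25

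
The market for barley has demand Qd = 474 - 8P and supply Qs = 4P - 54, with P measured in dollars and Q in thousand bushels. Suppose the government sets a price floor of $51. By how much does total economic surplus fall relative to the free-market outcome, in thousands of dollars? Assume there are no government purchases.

Setting quantity demanded equal to quantity supplied, 474 - 8P = 4P - 54, gives P* = 44 and Q* = 122.
The floor of 51 is above the equilibrium price 44, so it binds.
At P = 51: Qd = 474 - 8·51 = 66 and Qs = 4·51 - 54 = 150.
Quantity traded falls to 66. At Q = 66 the demand price is (474 - 66)/8 = 51 and the supply price is (54 + 66)/4 = 30.
Deadweight loss = ½ · (51 - 30) · (122 - 66) = ½ · 21 · 56 = 588.

588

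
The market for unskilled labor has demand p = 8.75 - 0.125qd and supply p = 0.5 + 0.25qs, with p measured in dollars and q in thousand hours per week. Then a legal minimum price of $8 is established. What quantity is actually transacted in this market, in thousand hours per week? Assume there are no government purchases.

Rearranging demand gives qd = 70 - 8p; rearranging supply gives qs = 4p - 2. Equilibrium: 70 - 8p = 4p - 2, so 72 = 12p and p* = 6, q* = 22.
Because the floor (8) lies above the market-clearing price, it is binding.
At p = 8: qd = 70 - 8·8 = 6 and qs = 4·8 - 2 = 30.
The quantity actually transacted is the short side, demand: 6.

6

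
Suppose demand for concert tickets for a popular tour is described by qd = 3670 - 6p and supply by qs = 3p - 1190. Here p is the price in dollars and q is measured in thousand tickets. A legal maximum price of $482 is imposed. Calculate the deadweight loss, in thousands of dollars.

7569

Without the control the market clears where 3670 - 6p = 3p - 1190, i.e. p* = 540 and q* = 430.
Because the ceiling (482) lies below the market-clearing price, it is binding.
At p = 482: qd = 3670 - 6·482 = 778 and qs = 3·482 - 1190 = 256.
Quantity traded falls to 256. At q = 256 the demand price is (3670 - 256)/6 = 569 and the supply price is (1190 + 256)/3 = 482.
Deadweight loss = ½ · (569 - 482) · (430 - 256) = ½ · 87 · 174 = 7569.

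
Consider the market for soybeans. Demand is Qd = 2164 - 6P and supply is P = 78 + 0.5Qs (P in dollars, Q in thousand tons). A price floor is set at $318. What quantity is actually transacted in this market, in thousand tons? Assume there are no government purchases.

256

Rearranging supply gives Qs = 2P - 156. Setting quantity demanded equal to quantity supplied, 2164 - 6P = 2P - 156, gives P* = 290 and Q* = 424.
Since 318 > 290, the floor is binding.
At P = 318: Qd = 2164 - 6·318 = 256 and Qs = 2·318 - 156 = 480.
The quantity actually transacted is the short side, demand: 256.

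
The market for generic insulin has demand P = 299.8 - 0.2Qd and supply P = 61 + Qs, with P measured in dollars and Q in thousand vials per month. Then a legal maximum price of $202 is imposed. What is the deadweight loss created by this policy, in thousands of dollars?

Rearranging demand gives Qd = 1499 - 5P; rearranging supply gives Qs = P - 61. Setting quantity demanded equal to quantity supplied, 1499 - 5P = P - 61, gives P* = 260 and Q* = 199.
The ceiling of 202 is below the equilibrium price 260, so it binds.
At P = 202: Qd = 1499 - 5·202 = 489 and Qs = 202 - 61 = 141.
Quantity traded falls to 141. At Q = 141 the demand price is (1499 - 141)/5 = 271.6 and the supply price is 61 + 141 = 202.
Deadweight loss = ½ · (271.6 - 202) · (199 - 141) = ½ · 69.6 · 58 = 2018.4.

2018.4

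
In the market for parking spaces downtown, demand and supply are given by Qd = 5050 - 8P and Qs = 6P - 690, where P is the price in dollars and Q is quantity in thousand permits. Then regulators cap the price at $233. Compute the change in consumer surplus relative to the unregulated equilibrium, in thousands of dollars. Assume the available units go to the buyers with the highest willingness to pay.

54825.75

Setting quantity demanded equal to quantity supplied, 5050 - 8P = 6P - 690, gives P* = 410 and Q* = 1770.
The ceiling of 233 is below the equilibrium price 410, so it binds.
At P = 233: Qd = 5050 - 8·233 = 3186 and Qs = 6·233 - 690 = 708.
Consumer surplus without the control is ½ · (631.25 - 410) · 1770 = 195806.25.
With the ceiling, 708 units are sold at 233 (assume they go to the highest-value buyers). The demand price at Q = 708 is 542.75, so CS = ½ · [(631.25 - 233) + (542.75 - 233)] · 708 = 250632.
Change in consumer surplus = 250632 - 195806.25 = 54825.75.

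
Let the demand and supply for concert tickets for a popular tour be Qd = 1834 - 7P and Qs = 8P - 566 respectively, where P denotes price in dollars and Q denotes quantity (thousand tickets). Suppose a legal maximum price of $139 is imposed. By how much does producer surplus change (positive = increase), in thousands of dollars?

Equilibrium: 1834 - 7P = 8P - 566, so 2400 = 15P and P* = 160, Q* = 714.
Because the ceiling (139) lies below the market-clearing price, it is binding.
At P = 139: Qd = 1834 - 7·139 = 861 and Qs = 8·139 - 566 = 546.
Producer surplus without the control is ½ · (160 - 70.75) · 714 = 31862.25.
With the ceiling, producers sell 546 units at 139, so PS = ½ · (139 - 70.75) · 546 = 18632.25.
Change in producer surplus = 18632.25 - 31862.25 = -13230.

-13230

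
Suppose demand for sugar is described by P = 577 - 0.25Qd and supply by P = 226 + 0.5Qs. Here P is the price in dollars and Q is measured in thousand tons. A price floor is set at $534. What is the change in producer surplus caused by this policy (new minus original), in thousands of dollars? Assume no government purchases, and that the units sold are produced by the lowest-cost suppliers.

-9176

Rearranging demand gives Qd = 2308 - 4P; rearranging supply gives Qs = 2P - 452. Setting quantity demanded equal to quantity supplied, 2308 - 4P = 2P - 452, gives P* = 460 and Q* = 468.
Because the floor (534) lies above the market-clearing price, it is binding.
At P = 534: Qd = 2308 - 4·534 = 172 and Qs = 2·534 - 452 = 616.
Producer surplus without the control is ½ · (460 - 226) · 468 = 54756.
With the floor, 172 units are sold at 534. The supply price at Q = 172 is 312, so PS = ½ · [(534 - 226) + (534 - 312)] · 172 = 45580.
Change in producer surplus = 45580 - 54756 = -9176.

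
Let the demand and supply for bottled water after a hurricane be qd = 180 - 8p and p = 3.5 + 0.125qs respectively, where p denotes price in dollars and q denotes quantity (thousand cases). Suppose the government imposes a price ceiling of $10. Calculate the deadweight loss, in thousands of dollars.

Rearranging supply gives qs = 8p - 28. In a free market, 180 - 8p = 8p - 28 gives the equilibrium p* = 13, q* = 76.
Since 10 < 13, the ceiling is binding.
At p = 10: qd = 180 - 8·10 = 100 and qs = 8·10 - 28 = 52.
Quantity traded falls to 52. At q = 52 the demand price is (180 - 52)/8 = 16 and the supply price is (28 + 52)/8 = 10.
Deadweight loss = ½ · (16 - 10) · (76 - 52) = ½ · 6 · 24 = 72.

72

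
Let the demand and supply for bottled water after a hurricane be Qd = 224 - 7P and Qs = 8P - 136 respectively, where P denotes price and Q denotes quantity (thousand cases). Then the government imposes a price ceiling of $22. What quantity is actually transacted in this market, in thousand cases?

40

Equilibrium: 224 - 7P = 8P - 136, so 360 = 15P and P* = 24, Q* = 56.
The ceiling of 22 is below the equilibrium price 24, so it binds.
At P = 22: Qd = 224 - 7·22 = 70 and Qs = 8·22 - 136 = 40.
The quantity actually transacted is the short side, supply: 40.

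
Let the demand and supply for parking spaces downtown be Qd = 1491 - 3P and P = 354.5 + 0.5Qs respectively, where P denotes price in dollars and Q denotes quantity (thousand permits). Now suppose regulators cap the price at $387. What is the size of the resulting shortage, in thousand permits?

Rearranging supply gives Qs = 2P - 709. Setting quantity demanded equal to quantity supplied, 1491 - 3P = 2P - 709, gives P* = 440 and Q* = 171.
Because the ceiling (387) lies below the market-clearing price, it is binding.
At P = 387: Qd = 1491 - 3·387 = 330 and Qs = 2·387 - 709 = 65.
Shortage = Qd - Qs = 330 - 65 = 265.

265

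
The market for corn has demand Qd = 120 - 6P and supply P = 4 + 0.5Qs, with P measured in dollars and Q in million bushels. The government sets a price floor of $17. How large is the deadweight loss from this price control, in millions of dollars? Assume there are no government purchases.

12

Rearranging supply gives Qs = 2P - 8. In a free market, 120 - 6P = 2P - 8 gives the equilibrium P* = 16, Q* = 24.
The floor of 17 is above the equilibrium price 16, so it binds.
At P = 17: Qd = 120 - 6·17 = 18 and Qs = 2·17 - 8 = 26.
Quantity traded falls to 18. At Q = 18 the demand price is (120 - 18)/6 = 17 and the supply price is (8 + 18)/2 = 13.
Deadweight loss = ½ · (17 - 13) · (24 - 18) = ½ · 4 · 6 = 12.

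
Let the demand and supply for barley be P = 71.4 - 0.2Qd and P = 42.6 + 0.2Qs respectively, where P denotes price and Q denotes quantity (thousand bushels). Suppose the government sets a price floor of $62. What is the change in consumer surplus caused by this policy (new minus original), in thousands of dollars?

Rearranging demand gives Qd = 357 - 5P; rearranging supply gives Qs = 5P - 213. Setting quantity demanded equal to quantity supplied, 357 - 5P = 5P - 213, gives P* = 57 and Q* = 72.
The floor of 62 is above the equilibrium price 57, so it binds.
At P = 62: Qd = 357 - 5·62 = 47 and Qs = 5·62 - 213 = 97.
Consumer surplus without the control is ½ · (71.4 - 57) · 72 = 518.4.
With the floor, consumers buy 47 units at 62, so CS = ½ · (71.4 - 62) · 47 = 220.9.
Change in consumer surplus = 220.9 - 518.4 = -297.5.

-297.5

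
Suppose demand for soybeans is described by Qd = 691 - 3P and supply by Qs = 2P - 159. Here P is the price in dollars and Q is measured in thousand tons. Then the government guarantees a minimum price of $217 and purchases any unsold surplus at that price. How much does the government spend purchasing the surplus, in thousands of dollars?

50995

Equilibrium: 691 - 3P = 2P - 159, so 850 = 5P and P* = 170, Q* = 181.
The floor of 217 is above the equilibrium price 170, so it binds.
At P = 217: Qd = 691 - 3·217 = 40 and Qs = 2·217 - 159 = 275.
Surplus = Qs - Qd = 235.
Government expenditure = surplus × support price = 235 × 217 = 50995.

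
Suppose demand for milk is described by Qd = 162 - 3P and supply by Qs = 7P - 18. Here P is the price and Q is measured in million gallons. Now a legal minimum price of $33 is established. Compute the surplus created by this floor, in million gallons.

150

Equilibrium: 162 - 3P = 7P - 18, so 180 = 10P and P* = 18, Q* = 108.
Because the floor (33) lies above the market-clearing price, it is binding.
At P = 33: Qd = 162 - 3·33 = 63 and Qs = 7·33 - 18 = 213.
Surplus = Qs - Qd = 213 - 63 = 150.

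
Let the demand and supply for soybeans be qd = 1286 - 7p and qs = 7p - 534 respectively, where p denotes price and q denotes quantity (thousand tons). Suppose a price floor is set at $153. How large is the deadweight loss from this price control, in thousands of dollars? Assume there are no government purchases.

Without the control the market clears where 1286 - 7p = 7p - 534, i.e. p* = 130 and q* = 376.
Since 153 > 130, the floor is binding.
At p = 153: qd = 1286 - 7·153 = 215 and qs = 7·153 - 534 = 537.
Quantity traded falls to 215. At q = 215 the demand price is (1286 - 215)/7 = 153 and the supply price is (534 + 215)/7 = 107.
Deadweight loss = ½ · (153 - 107) · (376 - 215) = ½ · 46 · 161 = 3703.

3703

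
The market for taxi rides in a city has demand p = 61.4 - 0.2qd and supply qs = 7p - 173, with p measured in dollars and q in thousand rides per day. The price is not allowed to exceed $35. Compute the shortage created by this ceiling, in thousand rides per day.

Rearranging demand gives qd = 307 - 5p. Without the control the market clears where 307 - 5p = 7p - 173, i.e. p* = 40 and q* = 107.
Since 35 < 40, the ceiling is binding.
At p = 35: qd = 307 - 5·35 = 132 and qs = 7·35 - 173 = 72.
Shortage = qd - qs = 132 - 72 = 60.

60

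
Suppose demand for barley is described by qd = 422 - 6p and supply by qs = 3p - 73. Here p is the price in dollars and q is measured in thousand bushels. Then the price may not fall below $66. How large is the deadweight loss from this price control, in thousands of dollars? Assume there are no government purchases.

1089

In a free market, 422 - 6p = 3p - 73 gives the equilibrium p* = 55, q* = 92.
Because the floor (66) lies above the market-clearing price, it is binding.
At p = 66: qd = 422 - 6·66 = 26 and qs = 3·66 - 73 = 125.
Quantity traded falls to 26. At q = 26 the demand price is (422 - 26)/6 = 66 and the supply price is (73 + 26)/3 = 33.
Deadweight loss = ½ · (66 - 33) · (92 - 26) = ½ · 33 · 66 = 1089.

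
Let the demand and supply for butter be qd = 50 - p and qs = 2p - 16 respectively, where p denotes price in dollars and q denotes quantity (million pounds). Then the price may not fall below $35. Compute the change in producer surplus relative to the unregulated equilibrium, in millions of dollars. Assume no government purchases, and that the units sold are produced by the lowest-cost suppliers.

Without the control the market clears where 50 - p = 2p - 16, i.e. p* = 22 and q* = 28.
The floor of 35 is above the equilibrium price 22, so it binds.
At p = 35: qd = 50 - 35 = 15 and qs = 2·35 - 16 = 54.
Producer surplus without the control is ½ · (22 - 8) · 28 = 196.
With the floor, 15 units are sold at 35. The supply price at q = 15 is 15.5, so PS = ½ · [(35 - 8) + (35 - 15.5)] · 15 = 348.75.
Change in producer surplus = 348.75 - 196 = 152.75.

152.75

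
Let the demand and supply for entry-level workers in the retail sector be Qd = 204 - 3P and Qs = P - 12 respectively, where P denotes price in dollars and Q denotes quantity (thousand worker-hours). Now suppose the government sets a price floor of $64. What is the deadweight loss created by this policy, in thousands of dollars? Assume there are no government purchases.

600

In a free market, 204 - 3P = P - 12 gives the equilibrium P* = 54, Q* = 42.
Because the floor (64) lies above the market-clearing price, it is binding.
At P = 64: Qd = 204 - 3·64 = 12 and Qs = 64 - 12 = 52.
Quantity traded falls to 12. At Q = 12 the demand price is (204 - 12)/3 = 64 and the supply price is 12 + 12 = 24.
Deadweight loss = ½ · (64 - 24) · (42 - 12) = ½ · 40 · 30 = 600.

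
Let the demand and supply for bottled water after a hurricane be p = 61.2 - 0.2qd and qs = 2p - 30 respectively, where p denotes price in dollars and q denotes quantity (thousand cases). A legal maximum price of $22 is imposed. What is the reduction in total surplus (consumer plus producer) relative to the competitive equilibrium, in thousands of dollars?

946.4

Rearranging demand gives qd = 306 - 5p. Equilibrium: 306 - 5p = 2p - 30, so 336 = 7p and p* = 48, q* = 66.
Since 22 < 48, the ceiling is binding.
At p = 22: qd = 306 - 5·22 = 196 and qs = 2·22 - 30 = 14.
Quantity traded falls to 14. At q = 14 the demand price is (306 - 14)/5 = 58.4 and the supply price is (30 + 14)/2 = 22.
Deadweight loss = ½ · (58.4 - 22) · (66 - 14) = ½ · 36.4 · 52 = 946.4.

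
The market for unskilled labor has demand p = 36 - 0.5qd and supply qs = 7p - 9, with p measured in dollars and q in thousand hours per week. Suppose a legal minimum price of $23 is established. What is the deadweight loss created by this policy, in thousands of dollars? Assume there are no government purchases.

252

Rearranging demand gives qd = 72 - 2p. Without the control the market clears where 72 - 2p = 7p - 9, i.e. p* = 9 and q* = 54.
Since 23 > 9, the floor is binding.
At p = 23: qd = 72 - 2·23 = 26 and qs = 7·23 - 9 = 152.
Quantity traded falls to 26. At q = 26 the demand price is (72 - 26)/2 = 23 and the supply price is (9 + 26)/7 = 5.
Deadweight loss = ½ · (23 - 5) · (54 - 26) = ½ · 18 · 28 = 252.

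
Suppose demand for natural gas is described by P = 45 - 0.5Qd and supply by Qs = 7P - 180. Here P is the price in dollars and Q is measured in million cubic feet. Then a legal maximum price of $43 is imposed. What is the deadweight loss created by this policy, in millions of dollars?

Rearranging demand gives Qd = 90 - 2P. Equilibrium: 90 - 2P = 7P - 180, so 270 = 9P and P* = 30, Q* = 30.
The ceiling of 43 is above the equilibrium price 30, so it is not binding; the market clears at P* = 30, Q* = 30.
Since the control does not bind, no trades are prevented and deadweight loss is zero.

0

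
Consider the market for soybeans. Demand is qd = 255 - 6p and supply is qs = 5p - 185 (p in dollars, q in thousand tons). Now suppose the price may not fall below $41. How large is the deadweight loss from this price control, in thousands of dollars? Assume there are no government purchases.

Equilibrium: 255 - 6p = 5p - 185, so 440 = 11p and p* = 40, q* = 15.
Because the floor (41) lies above the market-clearing price, it is binding.
At p = 41: qd = 255 - 6·41 = 9 and qs = 5·41 - 185 = 20.
Quantity traded falls to 9. At q = 9 the demand price is (255 - 9)/6 = 41 and the supply price is (185 + 9)/5 = 38.8.
Deadweight loss = ½ · (41 - 38.8) · (15 - 9) = ½ · 2.2 · 6 = 6.6.

6.6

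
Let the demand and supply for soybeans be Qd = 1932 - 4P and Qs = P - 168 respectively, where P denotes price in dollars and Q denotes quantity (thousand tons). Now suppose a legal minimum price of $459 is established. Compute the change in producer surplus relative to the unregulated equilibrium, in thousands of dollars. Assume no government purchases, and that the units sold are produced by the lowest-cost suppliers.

-8424

Setting quantity demanded equal to quantity supplied, 1932 - 4P = P - 168, gives P* = 420 and Q* = 252.
The floor of 459 is above the equilibrium price 420, so it binds.
At P = 459: Qd = 1932 - 4·459 = 96 and Qs = 459 - 168 = 291.
Producer surplus without the control is ½ · (420 - 168) · 252 = 31752.
With the floor, 96 units are sold at 459. The supply price at Q = 96 is 264, so PS = ½ · [(459 - 168) + (459 - 264)] · 96 = 23328.
Change in producer surplus = 23328 - 31752 = -8424.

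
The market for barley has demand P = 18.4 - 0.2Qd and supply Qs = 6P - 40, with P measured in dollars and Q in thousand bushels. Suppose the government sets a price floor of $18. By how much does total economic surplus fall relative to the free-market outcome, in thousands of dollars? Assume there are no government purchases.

Rearranging demand gives Qd = 92 - 5P. In a free market, 92 - 5P = 6P - 40 gives the equilibrium P* = 12, Q* = 32.
The floor of 18 is above the equilibrium price 12, so it binds.
At P = 18: Qd = 92 - 5·18 = 2 and Qs = 6·18 - 40 = 68.
Quantity traded falls to 2. At Q = 2 the demand price is (92 - 2)/5 = 18 and the supply price is (40 + 2)/6 = 7.
Deadweight loss = ½ · (18 - 7) · (32 - 2) = ½ · 11 · 30 = 165.

165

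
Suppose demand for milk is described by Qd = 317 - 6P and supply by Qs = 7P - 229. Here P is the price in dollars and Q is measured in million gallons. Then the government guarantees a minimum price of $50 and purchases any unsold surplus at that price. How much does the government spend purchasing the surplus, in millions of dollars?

In a free market, 317 - 6P = 7P - 229 gives the equilibrium P* = 42, Q* = 65.
The floor of 50 is above the equilibrium price 42, so it binds.
At P = 50: Qd = 317 - 6·50 = 17 and Qs = 7·50 - 229 = 121.
Surplus = Qs - Qd = 104.
Government expenditure = surplus × support price = 104 × 50 = 5200.

5200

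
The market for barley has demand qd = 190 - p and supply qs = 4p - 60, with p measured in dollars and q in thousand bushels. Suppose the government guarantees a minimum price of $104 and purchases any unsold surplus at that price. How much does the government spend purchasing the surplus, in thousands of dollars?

28080

Equilibrium: 190 - p = 4p - 60, so 250 = 5p and p* = 50, q* = 140.
The floor of 104 is above the equilibrium price 50, so it binds.
At p = 104: qd = 190 - 104 = 86 and qs = 4·104 - 60 = 356.
Surplus = qs - qd = 270.
Government expenditure = surplus × support price = 270 × 104 = 28080.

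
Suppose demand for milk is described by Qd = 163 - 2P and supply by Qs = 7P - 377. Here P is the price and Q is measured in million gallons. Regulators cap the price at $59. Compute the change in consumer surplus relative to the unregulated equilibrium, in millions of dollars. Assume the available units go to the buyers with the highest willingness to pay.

Equilibrium: 163 - 2P = 7P - 377, so 540 = 9P and P* = 60, Q* = 43.
The ceiling of 59 is below the equilibrium price 60, so it binds.
At P = 59: Qd = 163 - 2·59 = 45 and Qs = 7·59 - 377 = 36.
Consumer surplus without the control is ½ · (81.5 - 60) · 43 = 462.25.
With the ceiling, 36 units are sold at 59 (assume they go to the highest-value buyers). The demand price at Q = 36 is 63.5, so CS = ½ · [(81.5 - 59) + (63.5 - 59)] · 36 = 486.
Change in consumer surplus = 486 - 462.25 = 23.75.

23.75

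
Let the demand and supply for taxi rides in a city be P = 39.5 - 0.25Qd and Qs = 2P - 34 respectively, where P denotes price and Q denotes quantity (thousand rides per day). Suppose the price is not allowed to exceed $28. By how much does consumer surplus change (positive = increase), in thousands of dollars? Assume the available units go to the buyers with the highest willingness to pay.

Rearranging demand gives Qd = 158 - 4P. Setting quantity demanded equal to quantity supplied, 158 - 4P = 2P - 34, gives P* = 32 and Q* = 30.
Because the ceiling (28) lies below the market-clearing price, it is binding.
At P = 28: Qd = 158 - 4·28 = 46 and Qs = 2·28 - 34 = 22.
Consumer surplus without the control is ½ · (39.5 - 32) · 30 = 112.5.
With the ceiling, 22 units are sold at 28 (assume they go to the highest-value buyers). The demand price at Q = 22 is 34, so CS = ½ · [(39.5 - 28) + (34 - 28)] · 22 = 192.5.
Change in consumer surplus = 192.5 - 112.5 = 80.

80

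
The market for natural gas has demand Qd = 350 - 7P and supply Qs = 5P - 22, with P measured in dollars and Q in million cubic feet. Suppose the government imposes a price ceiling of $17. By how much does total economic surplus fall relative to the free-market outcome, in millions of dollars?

840

Without the control the market clears where 350 - 7P = 5P - 22, i.e. P* = 31 and Q* = 133.
The ceiling of 17 is below the equilibrium price 31, so it binds.
At P = 17: Qd = 350 - 7·17 = 231 and Qs = 5·17 - 22 = 63.
Quantity traded falls to 63. At Q = 63 the demand price is (350 - 63)/7 = 41 and the supply price is (22 + 63)/5 = 17.
Deadweight loss = ½ · (41 - 17) · (133 - 63) = ½ · 24 · 70 = 840.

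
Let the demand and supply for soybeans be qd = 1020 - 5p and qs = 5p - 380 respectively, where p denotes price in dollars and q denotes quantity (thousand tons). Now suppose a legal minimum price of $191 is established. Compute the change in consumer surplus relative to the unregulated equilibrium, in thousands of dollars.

In a free market, 1020 - 5p = 5p - 380 gives the equilibrium p* = 140, q* = 320.
Because the floor (191) lies above the market-clearing price, it is binding.
At p = 191: qd = 1020 - 5·191 = 65 and qs = 5·191 - 380 = 575.
Consumer surplus without the control is ½ · (204 - 140) · 320 = 10240.
With the floor, consumers buy 65 units at 191, so CS = ½ · (204 - 191) · 65 = 422.5.
Change in consumer surplus = 422.5 - 10240 = -9817.5.

-9817.5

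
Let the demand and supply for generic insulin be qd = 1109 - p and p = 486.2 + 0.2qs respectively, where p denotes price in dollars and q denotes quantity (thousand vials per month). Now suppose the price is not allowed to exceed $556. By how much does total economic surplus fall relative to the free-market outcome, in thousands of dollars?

Rearranging supply gives qs = 5p - 2431. Without the control the market clears where 1109 - p = 5p - 2431, i.e. p* = 590 and q* = 519.
Because the ceiling (556) lies below the market-clearing price, it is binding.
At p = 556: qd = 1109 - 556 = 553 and qs = 5·556 - 2431 = 349.
Quantity traded falls to 349. At q = 349 the demand price is 1109 - 349 = 760 and the supply price is (2431 + 349)/5 = 556.
Deadweight loss = ½ · (760 - 556) · (519 - 349) = ½ · 204 · 170 = 17340.

17340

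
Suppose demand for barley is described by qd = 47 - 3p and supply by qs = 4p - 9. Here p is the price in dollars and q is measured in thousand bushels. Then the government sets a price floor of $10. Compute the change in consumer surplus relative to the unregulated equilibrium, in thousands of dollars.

-40

Without the control the market clears where 47 - 3p = 4p - 9, i.e. p* = 8 and q* = 23.
Because the floor (10) lies above the market-clearing price, it is binding.
At p = 10: qd = 47 - 3·10 = 17 and qs = 4·10 - 9 = 31.
Consumer surplus without the control is ½ · (47/3 - 8) · 23 = 529/6.
With the floor, consumers buy 17 units at 10, so CS = ½ · (47/3 - 10) · 17 = 289/6.
Change in consumer surplus = 289/6 - 529/6 = -40.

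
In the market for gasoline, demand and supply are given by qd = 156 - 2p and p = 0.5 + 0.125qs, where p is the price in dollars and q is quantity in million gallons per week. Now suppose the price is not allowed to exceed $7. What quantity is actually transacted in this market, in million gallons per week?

52

Rearranging supply gives qs = 8p - 4. Equilibrium: 156 - 2p = 8p - 4, so 160 = 10p and p* = 16, q* = 124.
Because the ceiling (7) lies below the market-clearing price, it is binding.
At p = 7: qd = 156 - 2·7 = 142 and qs = 8·7 - 4 = 52.
The quantity actually transacted is the short side, supply: 52.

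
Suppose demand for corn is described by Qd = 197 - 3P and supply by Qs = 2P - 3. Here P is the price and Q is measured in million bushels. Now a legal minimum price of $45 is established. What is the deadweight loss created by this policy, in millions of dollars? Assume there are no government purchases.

Setting quantity demanded equal to quantity supplied, 197 - 3P = 2P - 3, gives P* = 40 and Q* = 77.
The floor of 45 is above the equilibrium price 40, so it binds.
At P = 45: Qd = 197 - 3·45 = 62 and Qs = 2·45 - 3 = 87.
Quantity traded falls to 62. At Q = 62 the demand price is (197 - 62)/3 = 45 and the supply price is (3 + 62)/2 = 32.5.
Deadweight loss = ½ · (45 - 32.5) · (77 - 62) = ½ · 12.5 · 15 = 93.75.

93.75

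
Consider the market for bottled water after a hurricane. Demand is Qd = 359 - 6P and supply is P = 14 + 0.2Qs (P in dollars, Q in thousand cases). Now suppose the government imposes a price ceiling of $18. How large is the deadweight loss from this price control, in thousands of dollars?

2021.25

Rearranging supply gives Qs = 5P - 70. Equilibrium: 359 - 6P = 5P - 70, so 429 = 11P and P* = 39, Q* = 125.
The ceiling of 18 is below the equilibrium price 39, so it binds.
At P = 18: Qd = 359 - 6·18 = 251 and Qs = 5·18 - 70 = 20.
Quantity traded falls to 20. At Q = 20 the demand price is (359 - 20)/6 = 56.5 and the supply price is (70 + 20)/5 = 18.
Deadweight loss = ½ · (56.5 - 18) · (125 - 20) = ½ · 38.5 · 105 = 2021.25.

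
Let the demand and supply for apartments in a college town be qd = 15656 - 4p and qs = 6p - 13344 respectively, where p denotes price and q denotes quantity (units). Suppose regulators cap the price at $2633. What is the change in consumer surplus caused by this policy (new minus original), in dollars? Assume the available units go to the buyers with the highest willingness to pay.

334417.5

Equilibrium: 15656 - 4p = 6p - 13344, so 29000 = 10p and p* = 2900, q* = 4056.
The ceiling of 2633 is below the equilibrium price 2900, so it binds.
At p = 2633: qd = 15656 - 4·2633 = 5124 and qs = 6·2633 - 13344 = 2454.
Consumer surplus without the control is ½ · (3914 - 2900) · 4056 = 2056392.
With the ceiling, 2454 units are sold at 2633 (assume they go to the highest-value buyers). The demand price at q = 2454 is 3300.5, so CS = ½ · [(3914 - 2633) + (3300.5 - 2633)] · 2454 = 2390809.5.
Change in consumer surplus = 2390809.5 - 2056392 = 334417.5.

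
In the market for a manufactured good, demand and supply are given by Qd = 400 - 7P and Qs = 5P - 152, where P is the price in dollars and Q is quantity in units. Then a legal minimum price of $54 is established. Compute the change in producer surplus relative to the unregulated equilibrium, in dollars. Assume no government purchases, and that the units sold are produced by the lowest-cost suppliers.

-137.6

In a free market, 400 - 7P = 5P - 152 gives the equilibrium P* = 46, Q* = 78.
Since 54 > 46, the floor is binding.
At P = 54: Qd = 400 - 7·54 = 22 and Qs = 5·54 - 152 = 118.
Producer surplus without the control is ½ · (46 - 30.4) · 78 = 608.4.
With the floor, 22 units are sold at 54. The supply price at Q = 22 is 34.8, so PS = ½ · [(54 - 30.4) + (54 - 34.8)] · 22 = 470.8.
Change in producer surplus = 470.8 - 608.4 = -137.6.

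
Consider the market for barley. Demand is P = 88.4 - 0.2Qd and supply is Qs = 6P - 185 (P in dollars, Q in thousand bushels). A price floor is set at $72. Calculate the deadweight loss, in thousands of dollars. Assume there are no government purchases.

1031.25

Rearranging demand gives Qd = 442 - 5P. Setting quantity demanded equal to quantity supplied, 442 - 5P = 6P - 185, gives P* = 57 and Q* = 157.
The floor of 72 is above the equilibrium price 57, so it binds.
At P = 72: Qd = 442 - 5·72 = 82 and Qs = 6·72 - 185 = 247.
Quantity traded falls to 82. At Q = 82 the demand price is (442 - 82)/5 = 72 and the supply price is (185 + 82)/6 = 44.5.
Deadweight loss = ½ · (72 - 44.5) · (157 - 82) = ½ · 27.5 · 75 = 1031.25.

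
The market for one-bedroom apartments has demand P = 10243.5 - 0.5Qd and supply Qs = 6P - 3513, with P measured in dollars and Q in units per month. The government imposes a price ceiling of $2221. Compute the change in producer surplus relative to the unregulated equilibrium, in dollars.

-9464850

Rearranging demand gives Qd = 20487 - 2P. Equilibrium: 20487 - 2P = 6P - 3513, so 24000 = 8P and P* = 3000, Q* = 14487.
Because the ceiling (2221) lies below the market-clearing price, it is binding.
At P = 2221: Qd = 20487 - 2·2221 = 16045 and Qs = 6·2221 - 3513 = 9813.
Producer surplus without the control is ½ · (3000 - 585.5) · 14487 = 17489430.75.
With the ceiling, producers sell 9813 units at 2221, so PS = ½ · (2221 - 585.5) · 9813 = 8024580.75.
Change in producer surplus = 8024580.75 - 17489430.75 = -9464850.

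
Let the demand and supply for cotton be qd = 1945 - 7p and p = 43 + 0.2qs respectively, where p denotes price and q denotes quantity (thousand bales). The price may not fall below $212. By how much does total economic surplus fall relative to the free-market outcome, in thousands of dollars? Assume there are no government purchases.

Rearranging supply gives qs = 5p - 215. Equilibrium: 1945 - 7p = 5p - 215, so 2160 = 12p and p* = 180, q* = 685.
Because the floor (212) lies above the market-clearing price, it is binding.
At p = 212: qd = 1945 - 7·212 = 461 and qs = 5·212 - 215 = 845.
Quantity traded falls to 461. At q = 461 the demand price is (1945 - 461)/7 = 212 and the supply price is (215 + 461)/5 = 135.2.
Deadweight loss = ½ · (212 - 135.2) · (685 - 461) = ½ · 76.8 · 224 = 8601.6.

8601.6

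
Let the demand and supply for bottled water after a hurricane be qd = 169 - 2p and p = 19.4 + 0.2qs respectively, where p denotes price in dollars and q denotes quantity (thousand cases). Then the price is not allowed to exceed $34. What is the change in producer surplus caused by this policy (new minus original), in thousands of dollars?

Rearranging supply gives qs = 5p - 97. Setting quantity demanded equal to quantity supplied, 169 - 2p = 5p - 97, gives p* = 38 and q* = 93.
Because the ceiling (34) lies below the market-clearing price, it is binding.
At p = 34: qd = 169 - 2·34 = 101 and qs = 5·34 - 97 = 73.
Producer surplus without the control is ½ · (38 - 19.4) · 93 = 864.9.
With the ceiling, producers sell 73 units at 34, so PS = ½ · (34 - 19.4) · 73 = 532.9.
Change in producer surplus = 532.9 - 864.9 = -332.

-332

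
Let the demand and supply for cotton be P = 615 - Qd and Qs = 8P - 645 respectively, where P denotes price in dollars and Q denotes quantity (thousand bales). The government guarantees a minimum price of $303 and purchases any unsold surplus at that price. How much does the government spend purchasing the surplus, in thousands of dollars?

444501

Rearranging demand gives Qd = 615 - P. Setting quantity demanded equal to quantity supplied, 615 - P = 8P - 645, gives P* = 140 and Q* = 475.
The floor of 303 is above the equilibrium price 140, so it binds.
At P = 303: Qd = 615 - 303 = 312 and Qs = 8·303 - 645 = 1779.
Surplus = Qs - Qd = 1467.
Government expenditure = surplus × support price = 1467 × 303 = 444501.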